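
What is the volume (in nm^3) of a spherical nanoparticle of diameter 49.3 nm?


Radius r = 49.3/2 = 24.65 nm
Volume V = (4/3) * pi * r^3
V = (4/3) * pi * (24.65)^3
V = 62739.26 nm^3

62739.26


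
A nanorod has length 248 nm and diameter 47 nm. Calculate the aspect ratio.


Aspect ratio AR = length / diameter
AR = 248 / 47
AR = 5.28

5.28


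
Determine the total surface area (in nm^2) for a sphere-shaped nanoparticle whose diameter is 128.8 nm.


Radius r = 128.8/2 = 64.4 nm
Surface area SA = 4 * pi * r^2
SA = 4 * pi * (64.4)^2
SA = 52117.26 nm^2

52117.26


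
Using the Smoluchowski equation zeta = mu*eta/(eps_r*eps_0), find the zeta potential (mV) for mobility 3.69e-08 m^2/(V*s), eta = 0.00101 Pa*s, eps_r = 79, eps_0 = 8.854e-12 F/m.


Smoluchowski equation: zeta = mu * eta / (eps_r * eps_0)
zeta = 3.69e-08 * 0.00101 / (79 * 8.854e-12)
zeta = 0.053282 V = 53.28 mV

53.28


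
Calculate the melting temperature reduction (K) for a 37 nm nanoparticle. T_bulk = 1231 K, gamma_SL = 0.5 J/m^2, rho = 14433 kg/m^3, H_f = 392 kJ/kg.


Radius R = 37/2 = 18.5 nm = 1.85e-08 m
Convert H_f = 392 kJ/kg = 392000 J/kg
dT = 2 * gamma_SL * T_bulk / (rho * H_f * R)
dT = 2 * 0.5 * 1231 / (14433 * 392000 * 1.85e-08)
dT = 11.8 K

11.8


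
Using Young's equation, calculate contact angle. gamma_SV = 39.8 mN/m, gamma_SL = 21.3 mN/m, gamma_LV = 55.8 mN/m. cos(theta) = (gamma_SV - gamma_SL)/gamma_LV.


cos(theta) = (gamma_SV - gamma_SL) / gamma_LV
cos(theta) = (39.8 - 21.3) / 55.8
cos(theta) = 0.331541
theta = arccos(0.331541) = 70.64 degrees

70.64


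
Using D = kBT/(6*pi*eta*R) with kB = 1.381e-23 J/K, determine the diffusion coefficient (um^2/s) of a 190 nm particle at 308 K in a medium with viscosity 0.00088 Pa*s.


Radius R = 190/2 = 95 nm = 9.5e-08 m
D = kB*T / (6*pi*eta*R)
D = 1.381e-23 * 308 / (6 * pi * 0.00088 * 9.5e-08)
D = 2.69921e-12 m^2/s = 2.699 um^2/s

2.699


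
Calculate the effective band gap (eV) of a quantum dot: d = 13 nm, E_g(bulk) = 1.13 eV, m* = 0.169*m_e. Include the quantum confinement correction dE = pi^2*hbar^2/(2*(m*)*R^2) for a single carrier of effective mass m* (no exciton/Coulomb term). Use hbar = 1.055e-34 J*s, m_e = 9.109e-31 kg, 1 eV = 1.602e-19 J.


Radius R = 13/2 nm = 6.5e-09 m
Confinement energy dE = pi^2 * hbar^2 / (2 * m_eff * m_e * R^2)
dE = pi^2 * (1.055e-34)^2 / (2 * 0.169 * 9.109e-31 * (6.5e-09)^2) J, divided by 1.602e-19 J/eV
dE = 0.0527 eV
Total band gap = E_g(bulk) + dE = 1.13 + 0.0527 = 1.1827 eV

1.1827


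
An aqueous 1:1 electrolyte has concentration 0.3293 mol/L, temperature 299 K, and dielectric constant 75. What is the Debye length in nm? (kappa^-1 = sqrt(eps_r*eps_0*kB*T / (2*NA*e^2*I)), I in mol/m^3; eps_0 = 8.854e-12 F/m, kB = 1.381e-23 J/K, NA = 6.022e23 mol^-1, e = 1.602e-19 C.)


Ionic strength I = 0.3293 * 1^2 * 1000 = 329.3 mol/m^3
kappa^-1 = sqrt(75 * 8.854e-12 * 1.381e-23 * 299 / (2 * 6.022e23 * (1.602e-19)^2 * 329.3))
kappa^-1 = 0.519 nm

0.519


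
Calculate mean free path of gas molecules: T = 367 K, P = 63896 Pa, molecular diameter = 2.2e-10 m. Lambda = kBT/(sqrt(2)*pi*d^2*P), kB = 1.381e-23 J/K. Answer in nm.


Mean free path: lambda = kB*T / (sqrt(2) * pi * d^2 * P)
lambda = 1.381e-23 * 367 / (sqrt(2) * pi * (2.2e-10)^2 * 63896)
lambda = 3.68872e-07 m
lambda = 368.87 nm

368.87


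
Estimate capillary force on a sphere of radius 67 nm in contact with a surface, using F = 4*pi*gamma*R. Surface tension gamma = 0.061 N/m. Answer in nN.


Convert radius: R = 67 nm = 6.7e-08 m
F = 4 * pi * gamma * R
F = 4 * pi * 0.061 * 6.7e-08
F = 5.13588e-08 N = 51.3588 nN

51.3588


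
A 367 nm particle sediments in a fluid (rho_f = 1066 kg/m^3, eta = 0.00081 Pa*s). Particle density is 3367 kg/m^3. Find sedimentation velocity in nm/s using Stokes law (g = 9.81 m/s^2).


Radius R = 367/2 nm = 1.835e-07 m
Density difference = 3367 - 1066 = 2301 kg/m^3
v = 2 * R^2 * (rho_p - rho_f) * g / (9 * eta)
v = 2 * (1.835e-07)^2 * 2301 * 9.81 / (9 * 0.00081)
v = 2.08526e-07 m/s = 208.526 nm/s

208.526


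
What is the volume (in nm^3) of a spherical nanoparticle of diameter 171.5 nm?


Radius r = 171.5/2 = 85.75 nm
Volume V = (4/3) * pi * r^3
V = (4/3) * pi * (85.75)^3
V = 2641137.4 nm^3

2641137.4


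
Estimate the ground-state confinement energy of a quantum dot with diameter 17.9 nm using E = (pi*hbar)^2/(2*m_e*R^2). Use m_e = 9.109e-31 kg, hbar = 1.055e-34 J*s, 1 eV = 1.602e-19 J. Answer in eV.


Radius R = 17.9/2 = 8.95 nm = 8.95e-09 m
E = (pi * 1.055e-34)^2 / (2 * 9.109e-31 * (8.95e-09)^2)
E(J) = 7.52762e-22
E = E(J) / 1.602e-19 = 0.0047 eV

0.0047


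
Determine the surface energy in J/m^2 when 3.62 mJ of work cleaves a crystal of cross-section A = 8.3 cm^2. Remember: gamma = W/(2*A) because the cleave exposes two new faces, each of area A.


Convert: A = 8.3 cm^2 = 0.00083 m^2, W = 3.62 mJ = 0.00362 J
Cleaving exposes two faces of area A, so total new surface = 2*A and gamma = W / (2*A)
gamma = 0.00362 / (2 * 0.00083)
gamma = 2.181 J/m^2

2.181


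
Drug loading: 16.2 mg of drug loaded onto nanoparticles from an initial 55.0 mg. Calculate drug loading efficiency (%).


Drug loading efficiency = (drug loaded / drug initial) * 100
DLE = 16.2 / 55.0 * 100
DLE = 0.2945 * 100
DLE = 29.45%

29.45


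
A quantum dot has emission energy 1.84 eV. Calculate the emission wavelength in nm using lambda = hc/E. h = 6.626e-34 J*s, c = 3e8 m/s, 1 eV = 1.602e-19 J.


Convert energy: E = 1.84 eV = 1.84 * 1.602e-19 = 2.94768e-19 J
lambda = h*c / E = 6.626e-34 * 3e8 / 2.94768e-19
lambda = 6.74361e-07 m = 674.4 nm

674.4


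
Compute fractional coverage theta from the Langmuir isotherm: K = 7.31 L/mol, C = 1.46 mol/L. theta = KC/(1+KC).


Langmuir isotherm: theta = K*C / (1 + K*C)
K*C = 7.31 * 1.46 = 10.6726
theta = 10.6726 / (1 + 10.6726) = 10.6726 / 11.6726
theta = 0.9143

0.9143


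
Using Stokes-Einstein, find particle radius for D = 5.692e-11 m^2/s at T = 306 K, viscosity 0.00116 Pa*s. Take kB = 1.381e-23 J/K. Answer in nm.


Stokes-Einstein: R = kB*T / (6*pi*eta*D)
R = 1.381e-23 * 306 / (6 * pi * 0.00116 * 5.692e-11)
R = 3.3954e-09 m = 3.4 nm

3.4


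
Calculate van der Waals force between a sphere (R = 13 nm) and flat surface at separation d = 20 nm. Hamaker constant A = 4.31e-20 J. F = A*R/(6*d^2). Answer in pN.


Convert to SI: R = 13 nm = 1.3e-08 m, d = 20 nm = 2e-08 m
F = A * R / (6 * d^2)
F = 4.31e-20 * 1.3e-08 / (6 * (2e-08)^2)
F = 2.33458e-13 N = 0.233 pN

0.233


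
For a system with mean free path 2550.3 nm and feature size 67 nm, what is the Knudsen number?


Knudsen number Kn = lambda / L
Kn = 2550.3 / 67
Kn = 38.0642

38.0642


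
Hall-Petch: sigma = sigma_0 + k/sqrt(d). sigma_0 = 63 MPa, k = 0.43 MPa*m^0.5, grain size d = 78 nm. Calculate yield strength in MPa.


d = 78 nm = 7.8e-08 m
sqrt(d) = 0.0002792848
Hall-Petch contribution = k / sqrt(d) = 0.43 / 0.0002792848 = 1539.6 MPa
sigma = sigma_0 + k/sqrt(d) = 63 + 1539.6 = 1602.6 MPa

1602.6


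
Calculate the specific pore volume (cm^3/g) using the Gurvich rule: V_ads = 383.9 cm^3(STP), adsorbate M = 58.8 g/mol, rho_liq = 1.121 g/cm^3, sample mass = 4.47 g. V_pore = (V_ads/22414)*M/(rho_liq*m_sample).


Moles adsorbed n = V_ads / 22414 = 383.9 / 22414 = 1.712769e-02 mol
Liquid volume V_liq = n * M / rho_liq = 1.712769e-02 * 58.8 / 1.121 = 0.89840 cm^3
Specific pore volume V_pore = V_liq / m_sample = 0.89840 / 4.47
V_pore = 0.201 cm^3/g

0.201


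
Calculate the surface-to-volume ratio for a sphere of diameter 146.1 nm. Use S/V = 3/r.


Radius r = 146.1/2 = 73.05 nm
S/V = 3 / r = 3 / 73.05
S/V = 0.0411 nm^-1

0.0411


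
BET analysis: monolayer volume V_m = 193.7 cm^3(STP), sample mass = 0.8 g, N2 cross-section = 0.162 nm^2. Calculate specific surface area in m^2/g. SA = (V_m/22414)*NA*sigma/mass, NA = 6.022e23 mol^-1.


Number of moles in monolayer = V_m / 22414 = 193.7 / 22414 = 0.00864192
Number of molecules = moles * NA = 0.00864192 * 6.022e23
SA = molecules * sigma / mass
SA = (193.7 / 22414) * 6.022e23 * 0.162e-18 / 0.8
SA = 1053.8 m^2/g

1053.8


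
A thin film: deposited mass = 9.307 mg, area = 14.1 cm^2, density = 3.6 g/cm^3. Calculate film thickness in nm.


Convert: m = 9.307 mg = 9.3070e-06 kg, A = 14.1 cm^2 = 1.4100e-03 m^2, rho = 3.6 g/cm^3 = 3600 kg/m^3
t = m / (A * rho)
t = 9.3070e-06 / (1.4100e-03 * 3600)
t = 1.8335e-06 m = 1833.5 nm

1833.5


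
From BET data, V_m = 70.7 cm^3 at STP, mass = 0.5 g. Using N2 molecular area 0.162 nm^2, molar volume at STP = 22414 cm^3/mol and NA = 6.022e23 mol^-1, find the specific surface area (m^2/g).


Number of moles in monolayer = V_m / 22414 = 70.7 / 22414 = 0.00315428
Number of molecules = moles * NA = 0.00315428 * 6.022e23
SA = molecules * sigma / mass
SA = (70.7 / 22414) * 6.022e23 * 0.162e-18 / 0.5
SA = 615.4 m^2/g

615.4


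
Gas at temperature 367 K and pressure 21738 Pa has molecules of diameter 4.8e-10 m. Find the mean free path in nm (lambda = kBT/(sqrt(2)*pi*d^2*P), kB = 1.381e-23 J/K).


Mean free path: lambda = kB*T / (sqrt(2) * pi * d^2 * P)
lambda = 1.381e-23 * 367 / (sqrt(2) * pi * (4.8e-10)^2 * 21738)
lambda = 2.27768e-07 m
lambda = 227.77 nm

227.77


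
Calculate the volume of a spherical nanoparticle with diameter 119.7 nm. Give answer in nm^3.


Radius r = 119.7/2 = 59.85 nm
Volume V = (4/3) * pi * r^3
V = (4/3) * pi * (59.85)^3
V = 898009.79 nm^3

898009.79


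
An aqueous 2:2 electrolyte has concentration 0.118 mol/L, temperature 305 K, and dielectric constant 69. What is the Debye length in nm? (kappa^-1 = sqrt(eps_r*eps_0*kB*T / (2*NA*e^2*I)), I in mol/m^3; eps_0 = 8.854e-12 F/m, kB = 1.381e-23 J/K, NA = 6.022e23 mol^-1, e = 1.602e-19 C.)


Ionic strength I = 0.118 * 2^2 * 1000 = 472 mol/m^3
kappa^-1 = sqrt(69 * 8.854e-12 * 1.381e-23 * 305 / (2 * 6.022e23 * (1.602e-19)^2 * 472))
kappa^-1 = 0.42 nm

0.42


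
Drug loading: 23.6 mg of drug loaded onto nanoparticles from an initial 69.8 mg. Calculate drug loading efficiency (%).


Drug loading efficiency = (drug loaded / drug initial) * 100
DLE = 23.6 / 69.8 * 100
DLE = 0.3381 * 100
DLE = 33.81%

33.81


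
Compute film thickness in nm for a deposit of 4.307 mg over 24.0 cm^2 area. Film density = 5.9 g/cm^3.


Convert: m = 4.307 mg = 4.3070e-06 kg, A = 24.0 cm^2 = 2.4000e-03 m^2, rho = 5.9 g/cm^3 = 5900 kg/m^3
t = m / (A * rho)
t = 4.3070e-06 / (2.4000e-03 * 5900)
t = 3.0417e-07 m = 304.2 nm

304.2


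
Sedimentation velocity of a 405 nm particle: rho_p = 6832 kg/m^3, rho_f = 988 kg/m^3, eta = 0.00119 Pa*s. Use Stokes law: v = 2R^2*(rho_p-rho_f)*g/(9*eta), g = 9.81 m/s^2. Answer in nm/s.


Radius R = 405/2 nm = 2.025e-07 m
Density difference = 6832 - 988 = 5844 kg/m^3
v = 2 * R^2 * (rho_p - rho_f) * g / (9 * eta)
v = 2 * (2.025e-07)^2 * 5844 * 9.81 / (9 * 0.00119)
v = 4.39005e-07 m/s = 439.0053 nm/s

439.0053


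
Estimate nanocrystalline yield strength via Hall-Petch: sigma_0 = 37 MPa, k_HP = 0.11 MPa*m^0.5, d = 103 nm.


d = 103 nm = 1.03e-07 m
sqrt(d) = 0.0003209361
Hall-Petch contribution = k / sqrt(d) = 0.11 / 0.0003209361 = 342.7 MPa
sigma = sigma_0 + k/sqrt(d) = 37 + 342.7 = 379.7 MPa

379.7


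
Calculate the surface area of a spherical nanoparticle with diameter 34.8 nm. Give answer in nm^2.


Radius r = 34.8/2 = 17.4 nm
Surface area SA = 4 * pi * r^2
SA = 4 * pi * (17.4)^2
SA = 3804.59 nm^2

3804.59


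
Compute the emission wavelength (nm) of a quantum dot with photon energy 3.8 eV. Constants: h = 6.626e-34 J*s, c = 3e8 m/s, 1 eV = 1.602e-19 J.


Convert energy: E = 3.8 eV = 3.8 * 1.602e-19 = 6.0876e-19 J
lambda = h*c / E = 6.626e-34 * 3e8 / 6.0876e-19
lambda = 3.26533e-07 m = 326.5 nm

326.5


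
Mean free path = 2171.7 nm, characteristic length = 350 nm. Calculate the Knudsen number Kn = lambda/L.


Knudsen number Kn = lambda / L
Kn = 2171.7 / 350
Kn = 6.2049

6.2049


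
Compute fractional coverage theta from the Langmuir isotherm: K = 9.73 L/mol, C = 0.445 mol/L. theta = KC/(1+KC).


Langmuir isotherm: theta = K*C / (1 + K*C)
K*C = 9.73 * 0.445 = 4.32985
theta = 4.32985 / (1 + 4.32985) = 4.32985 / 5.32985
theta = 0.8124

0.8124


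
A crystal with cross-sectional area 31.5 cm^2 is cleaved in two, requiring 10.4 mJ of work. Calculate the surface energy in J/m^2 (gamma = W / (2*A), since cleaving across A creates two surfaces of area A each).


Convert: A = 31.5 cm^2 = 0.00315 m^2, W = 10.4 mJ = 0.0104 J
Cleaving exposes two faces of area A, so total new surface = 2*A and gamma = W / (2*A)
gamma = 0.0104 / (2 * 0.00315)
gamma = 1.651 J/m^2

1.651


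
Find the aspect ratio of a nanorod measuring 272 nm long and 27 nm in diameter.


Aspect ratio AR = length / diameter
AR = 272 / 27
AR = 10.07

10.07


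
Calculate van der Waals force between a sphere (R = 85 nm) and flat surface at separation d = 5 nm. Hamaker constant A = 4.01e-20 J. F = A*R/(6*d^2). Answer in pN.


Convert to SI: R = 85 nm = 8.5e-08 m, d = 5 nm = 5e-09 m
F = A * R / (6 * d^2)
F = 4.01e-20 * 8.5e-08 / (6 * (5e-09)^2)
F = 2.27233e-11 N = 22.723 pN

22.723


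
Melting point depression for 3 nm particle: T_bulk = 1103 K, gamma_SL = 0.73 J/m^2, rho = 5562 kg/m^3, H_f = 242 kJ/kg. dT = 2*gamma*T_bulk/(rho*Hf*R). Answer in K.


Radius R = 3/2 = 1.5 nm = 1.5e-09 m
Convert H_f = 242 kJ/kg = 242000 J/kg
dT = 2 * gamma_SL * T_bulk / (rho * H_f * R)
dT = 2 * 0.73 * 1103 / (5562 * 242000 * 1.5e-09)
dT = 797.6 K

797.6


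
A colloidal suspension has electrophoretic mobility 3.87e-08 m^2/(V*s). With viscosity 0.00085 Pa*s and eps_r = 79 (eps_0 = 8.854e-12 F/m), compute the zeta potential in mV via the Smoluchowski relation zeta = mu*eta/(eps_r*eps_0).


Smoluchowski equation: zeta = mu * eta / (eps_r * eps_0)
zeta = 3.87e-08 * 0.00085 / (79 * 8.854e-12)
zeta = 0.047029 V = 47.03 mV

47.03


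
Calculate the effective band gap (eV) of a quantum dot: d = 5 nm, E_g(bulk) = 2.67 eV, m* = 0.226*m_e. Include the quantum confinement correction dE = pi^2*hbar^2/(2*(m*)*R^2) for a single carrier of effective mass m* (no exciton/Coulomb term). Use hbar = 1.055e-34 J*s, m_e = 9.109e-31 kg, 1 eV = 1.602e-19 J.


Radius R = 5/2 nm = 2.5e-09 m
Confinement energy dE = pi^2 * hbar^2 / (2 * m_eff * m_e * R^2)
dE = pi^2 * (1.055e-34)^2 / (2 * 0.226 * 9.109e-31 * (2.5e-09)^2) J, divided by 1.602e-19 J/eV
dE = 0.2665 eV
Total band gap = E_g(bulk) + dE = 2.67 + 0.2665 = 2.9365 eV

2.9365


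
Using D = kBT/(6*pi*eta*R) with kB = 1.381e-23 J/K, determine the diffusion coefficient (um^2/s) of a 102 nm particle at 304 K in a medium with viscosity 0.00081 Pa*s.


Radius R = 102/2 = 51 nm = 5.1e-08 m
D = kB*T / (6*pi*eta*R)
D = 1.381e-23 * 304 / (6 * pi * 0.00081 * 5.1e-08)
D = 5.39152e-12 m^2/s = 5.392 um^2/s

5.392


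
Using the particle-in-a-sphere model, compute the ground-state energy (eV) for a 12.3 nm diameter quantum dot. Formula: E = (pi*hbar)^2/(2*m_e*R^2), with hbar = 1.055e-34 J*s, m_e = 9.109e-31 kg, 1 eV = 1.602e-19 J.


Radius R = 12.3/2 = 6.15 nm = 6.15e-09 m
E = (pi * 1.055e-34)^2 / (2 * 9.109e-31 * (6.15e-09)^2)
E(J) = 1.59424e-21
E = E(J) / 1.602e-19 = 0.01 eV

0.01


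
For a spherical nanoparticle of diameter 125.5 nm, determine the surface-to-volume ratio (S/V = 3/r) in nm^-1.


Radius r = 125.5/2 = 62.75 nm
S/V = 3 / r = 3 / 62.75
S/V = 0.0478 nm^-1

0.0478


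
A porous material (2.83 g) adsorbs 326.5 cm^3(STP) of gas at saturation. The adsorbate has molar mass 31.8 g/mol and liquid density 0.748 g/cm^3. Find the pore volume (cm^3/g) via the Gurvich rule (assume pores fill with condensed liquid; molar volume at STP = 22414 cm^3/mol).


Moles adsorbed n = V_ads / 22414 = 326.5 / 22414 = 1.456679e-02 mol
Liquid volume V_liq = n * M / rho_liq = 1.456679e-02 * 31.8 / 0.748 = 0.61928 cm^3
Specific pore volume V_pore = V_liq / m_sample = 0.61928 / 2.83
V_pore = 0.2188 cm^3/g

0.2188


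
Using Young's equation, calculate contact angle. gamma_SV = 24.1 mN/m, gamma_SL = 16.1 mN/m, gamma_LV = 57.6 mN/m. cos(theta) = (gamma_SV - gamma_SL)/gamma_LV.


cos(theta) = (gamma_SV - gamma_SL) / gamma_LV
cos(theta) = (24.1 - 16.1) / 57.6
cos(theta) = 0.138889
theta = arccos(0.138889) = 82.02 degrees

82.02


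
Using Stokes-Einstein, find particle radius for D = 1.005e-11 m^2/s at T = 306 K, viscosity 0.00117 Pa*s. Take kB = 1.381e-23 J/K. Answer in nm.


Stokes-Einstein: R = kB*T / (6*pi*eta*D)
R = 1.381e-23 * 306 / (6 * pi * 0.00117 * 1.005e-11)
R = 1.90661e-08 m = 19.07 nm

19.07


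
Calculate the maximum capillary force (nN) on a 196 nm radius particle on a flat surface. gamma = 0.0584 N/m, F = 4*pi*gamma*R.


Convert radius: R = 196 nm = 1.96e-07 m
F = 4 * pi * gamma * R
F = 4 * pi * 0.0584 * 1.96e-07
F = 1.4384e-07 N = 143.8397 nN

143.8397


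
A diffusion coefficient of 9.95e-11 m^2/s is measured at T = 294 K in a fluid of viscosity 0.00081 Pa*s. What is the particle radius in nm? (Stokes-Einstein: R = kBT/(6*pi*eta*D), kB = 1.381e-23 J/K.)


Stokes-Einstein: R = kB*T / (6*pi*eta*D)
R = 1.381e-23 * 294 / (6 * pi * 0.00081 * 9.95e-11)
R = 2.67259e-09 m = 2.67 nm

2.67


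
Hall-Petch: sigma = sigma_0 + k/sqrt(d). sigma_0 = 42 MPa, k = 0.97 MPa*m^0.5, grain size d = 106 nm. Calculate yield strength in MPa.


d = 106 nm = 1.06e-07 m
sqrt(d) = 0.0003255764
Hall-Petch contribution = k / sqrt(d) = 0.97 / 0.0003255764 = 2979.3 MPa
sigma = sigma_0 + k/sqrt(d) = 42 + 2979.3 = 3021.3 MPa

3021.3


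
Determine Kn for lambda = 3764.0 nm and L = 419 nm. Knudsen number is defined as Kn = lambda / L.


Knudsen number Kn = lambda / L
Kn = 3764.0 / 419
Kn = 8.9833

8.9833


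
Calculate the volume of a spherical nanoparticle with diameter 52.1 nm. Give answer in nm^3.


Radius r = 52.1/2 = 26.05 nm
Volume V = (4/3) * pi * r^3
V = (4/3) * pi * (26.05)^3
V = 74047.74 nm^3

74047.74


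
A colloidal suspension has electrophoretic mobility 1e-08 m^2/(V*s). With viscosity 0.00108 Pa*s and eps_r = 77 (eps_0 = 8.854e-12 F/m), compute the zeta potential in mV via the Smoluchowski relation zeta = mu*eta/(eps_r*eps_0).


Smoluchowski equation: zeta = mu * eta / (eps_r * eps_0)
zeta = 1e-08 * 0.00108 / (77 * 8.854e-12)
zeta = 0.015841 V = 15.84 mV

15.84


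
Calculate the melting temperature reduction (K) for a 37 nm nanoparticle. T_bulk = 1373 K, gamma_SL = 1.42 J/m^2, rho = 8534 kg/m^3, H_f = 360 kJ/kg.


Radius R = 37/2 = 18.5 nm = 1.85e-08 m
Convert H_f = 360 kJ/kg = 360000 J/kg
dT = 2 * gamma_SL * T_bulk / (rho * H_f * R)
dT = 2 * 1.42 * 1373 / (8534 * 360000 * 1.85e-08)
dT = 68.6 K

68.6


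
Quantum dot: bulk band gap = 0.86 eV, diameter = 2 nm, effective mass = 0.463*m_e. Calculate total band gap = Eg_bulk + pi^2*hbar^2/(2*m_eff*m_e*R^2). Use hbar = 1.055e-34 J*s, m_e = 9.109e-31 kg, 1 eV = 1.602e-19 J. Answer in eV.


Radius R = 2/2 nm = 1e-09 m
Confinement energy dE = pi^2 * hbar^2 / (2 * m_eff * m_e * R^2)
dE = pi^2 * (1.055e-34)^2 / (2 * 0.463 * 9.109e-31 * (1e-09)^2) J, divided by 1.602e-19 J/eV
dE = 0.8129 eV
Total band gap = E_g(bulk) + dE = 0.86 + 0.8129 = 1.6729 eV

1.6729


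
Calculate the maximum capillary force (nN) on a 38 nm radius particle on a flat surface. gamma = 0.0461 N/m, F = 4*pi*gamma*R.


Convert radius: R = 38 nm = 3.8e-08 m
F = 4 * pi * gamma * R
F = 4 * pi * 0.0461 * 3.8e-08
F = 2.20138e-08 N = 22.0138 nN

22.0138


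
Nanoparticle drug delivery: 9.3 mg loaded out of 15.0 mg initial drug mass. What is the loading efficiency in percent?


Drug loading efficiency = (drug loaded / drug initial) * 100
DLE = 9.3 / 15.0 * 100
DLE = 0.62 * 100
DLE = 62.0%

62.0


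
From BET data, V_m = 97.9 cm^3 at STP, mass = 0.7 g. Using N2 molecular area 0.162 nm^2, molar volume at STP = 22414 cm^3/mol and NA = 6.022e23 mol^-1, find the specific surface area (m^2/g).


Number of moles in monolayer = V_m / 22414 = 97.9 / 22414 = 0.00436781
Number of molecules = moles * NA = 0.00436781 * 6.022e23
SA = molecules * sigma / mass
SA = (97.9 / 22414) * 6.022e23 * 0.162e-18 / 0.7
SA = 608.7 m^2/g

608.7


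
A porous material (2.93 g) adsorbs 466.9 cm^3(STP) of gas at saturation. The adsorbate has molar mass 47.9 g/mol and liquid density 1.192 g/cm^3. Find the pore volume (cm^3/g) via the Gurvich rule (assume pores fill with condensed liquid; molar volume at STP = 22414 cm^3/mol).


Moles adsorbed n = V_ads / 22414 = 466.9 / 22414 = 2.083073e-02 mol
Liquid volume V_liq = n * M / rho_liq = 2.083073e-02 * 47.9 / 1.192 = 0.83707 cm^3
Specific pore volume V_pore = V_liq / m_sample = 0.83707 / 2.93
V_pore = 0.2857 cm^3/g

0.2857


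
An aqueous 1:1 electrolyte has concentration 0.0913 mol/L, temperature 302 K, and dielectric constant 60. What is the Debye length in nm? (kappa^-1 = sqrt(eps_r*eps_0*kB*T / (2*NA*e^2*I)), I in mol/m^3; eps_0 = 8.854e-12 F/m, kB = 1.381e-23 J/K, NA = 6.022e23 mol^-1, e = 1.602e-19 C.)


Ionic strength I = 0.0913 * 1^2 * 1000 = 91.3 mol/m^3
kappa^-1 = sqrt(60 * 8.854e-12 * 1.381e-23 * 302 / (2 * 6.022e23 * (1.602e-19)^2 * 91.3))
kappa^-1 = 0.886 nm

0.886


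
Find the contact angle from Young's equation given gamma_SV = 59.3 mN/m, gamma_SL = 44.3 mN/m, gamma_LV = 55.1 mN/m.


cos(theta) = (gamma_SV - gamma_SL) / gamma_LV
cos(theta) = (59.3 - 44.3) / 55.1
cos(theta) = 0.272232
theta = arccos(0.272232) = 74.2 degrees

74.2


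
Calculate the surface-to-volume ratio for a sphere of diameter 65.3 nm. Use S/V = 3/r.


Radius r = 65.3/2 = 32.65 nm
S/V = 3 / r = 3 / 32.65
S/V = 0.0919 nm^-1

0.0919


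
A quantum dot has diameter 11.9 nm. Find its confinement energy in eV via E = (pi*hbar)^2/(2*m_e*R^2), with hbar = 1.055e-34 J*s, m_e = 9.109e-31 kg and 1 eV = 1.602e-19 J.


Radius R = 11.9/2 = 5.95 nm = 5.95e-09 m
E = (pi * 1.055e-34)^2 / (2 * 9.109e-31 * (5.95e-09)^2)
E(J) = 1.70322e-21
E = E(J) / 1.602e-19 = 0.0106 eV

0.0106


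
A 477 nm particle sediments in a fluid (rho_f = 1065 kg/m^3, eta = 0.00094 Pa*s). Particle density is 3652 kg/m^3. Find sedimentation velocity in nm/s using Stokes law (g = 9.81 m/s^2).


Radius R = 477/2 nm = 2.385e-07 m
Density difference = 3652 - 1065 = 2587 kg/m^3
v = 2 * R^2 * (rho_p - rho_f) * g / (9 * eta)
v = 2 * (2.385e-07)^2 * 2587 * 9.81 / (9 * 0.00094)
v = 3.41273e-07 m/s = 341.2729 nm/s

341.2729


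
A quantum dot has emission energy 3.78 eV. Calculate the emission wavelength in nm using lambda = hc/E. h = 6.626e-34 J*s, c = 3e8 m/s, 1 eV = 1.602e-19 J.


Convert energy: E = 3.78 eV = 3.78 * 1.602e-19 = 6.05556e-19 J
lambda = h*c / E = 6.626e-34 * 3e8 / 6.05556e-19
lambda = 3.2826e-07 m = 328.3 nm

328.3


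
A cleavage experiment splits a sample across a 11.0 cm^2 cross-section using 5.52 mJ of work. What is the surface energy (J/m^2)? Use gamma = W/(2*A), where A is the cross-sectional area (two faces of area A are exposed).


Convert: A = 11.0 cm^2 = 0.0011 m^2, W = 5.52 mJ = 0.00552 J
Cleaving exposes two faces of area A, so total new surface = 2*A and gamma = W / (2*A)
gamma = 0.00552 / (2 * 0.0011)
gamma = 2.509 J/m^2

2.509


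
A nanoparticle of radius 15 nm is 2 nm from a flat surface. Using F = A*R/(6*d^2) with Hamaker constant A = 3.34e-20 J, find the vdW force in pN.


Convert to SI: R = 15 nm = 1.5e-08 m, d = 2 nm = 2e-09 m
F = A * R / (6 * d^2)
F = 3.34e-20 * 1.5e-08 / (6 * (2e-09)^2)
F = 2.0875e-11 N = 20.875 pN

20.875


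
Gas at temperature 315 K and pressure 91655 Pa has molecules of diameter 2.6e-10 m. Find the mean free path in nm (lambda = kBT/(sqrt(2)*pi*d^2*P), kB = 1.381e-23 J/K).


Mean free path: lambda = kB*T / (sqrt(2) * pi * d^2 * P)
lambda = 1.381e-23 * 315 / (sqrt(2) * pi * (2.6e-10)^2 * 91655)
lambda = 1.58029e-07 m
lambda = 158.03 nm

158.03


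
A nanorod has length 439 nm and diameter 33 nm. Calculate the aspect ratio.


Aspect ratio AR = length / diameter
AR = 439 / 33
AR = 13.3

13.3


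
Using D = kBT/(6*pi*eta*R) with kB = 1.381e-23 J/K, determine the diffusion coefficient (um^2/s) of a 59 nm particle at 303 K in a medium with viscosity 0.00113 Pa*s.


Radius R = 59/2 = 29.5 nm = 2.95e-08 m
D = kB*T / (6*pi*eta*R)
D = 1.381e-23 * 303 / (6 * pi * 0.00113 * 2.95e-08)
D = 6.65939e-12 m^2/s = 6.659 um^2/s

6.659


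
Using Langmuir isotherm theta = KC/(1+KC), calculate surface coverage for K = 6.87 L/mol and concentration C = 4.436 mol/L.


Langmuir isotherm: theta = K*C / (1 + K*C)
K*C = 6.87 * 4.436 = 30.47532
theta = 30.47532 / (1 + 30.47532) = 30.47532 / 31.47532
theta = 0.9682

0.9682


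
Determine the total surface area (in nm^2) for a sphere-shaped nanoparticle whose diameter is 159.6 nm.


Radius r = 159.6/2 = 79.8 nm
Surface area SA = 4 * pi * r^2
SA = 4 * pi * (79.8)^2
SA = 80023.15 nm^2

80023.15


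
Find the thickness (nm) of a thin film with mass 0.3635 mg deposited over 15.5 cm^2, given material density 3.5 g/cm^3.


Convert: m = 0.3635 mg = 3.6350e-07 kg, A = 15.5 cm^2 = 1.5500e-03 m^2, rho = 3.5 g/cm^3 = 3500 kg/m^3
t = m / (A * rho)
t = 3.6350e-07 / (1.5500e-03 * 3500)
t = 6.7005e-08 m = 67.0 nm

67.0


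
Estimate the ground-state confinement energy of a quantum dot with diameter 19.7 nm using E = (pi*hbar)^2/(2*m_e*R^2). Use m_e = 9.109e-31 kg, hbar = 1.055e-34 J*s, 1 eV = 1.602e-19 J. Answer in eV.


Radius R = 19.7/2 = 9.85 nm = 9.85e-09 m
E = (pi * 1.055e-34)^2 / (2 * 9.109e-31 * (9.85e-09)^2)
E(J) = 6.21486e-22
E = E(J) / 1.602e-19 = 0.0039 eV

0.0039


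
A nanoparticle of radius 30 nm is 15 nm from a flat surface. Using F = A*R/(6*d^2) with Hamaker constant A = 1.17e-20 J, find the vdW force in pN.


Convert to SI: R = 30 nm = 3e-08 m, d = 15 nm = 1.5e-08 m
F = A * R / (6 * d^2)
F = 1.17e-20 * 3e-08 / (6 * (1.5e-08)^2)
F = 2.6e-13 N = 0.26 pN

0.26


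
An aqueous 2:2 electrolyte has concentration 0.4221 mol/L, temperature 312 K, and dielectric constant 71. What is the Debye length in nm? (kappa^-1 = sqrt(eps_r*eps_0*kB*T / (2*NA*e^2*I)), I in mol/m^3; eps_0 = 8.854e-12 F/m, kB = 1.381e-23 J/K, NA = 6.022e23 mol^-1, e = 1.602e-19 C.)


Ionic strength I = 0.4221 * 2^2 * 1000 = 1688.4 mol/m^3
kappa^-1 = sqrt(71 * 8.854e-12 * 1.381e-23 * 312 / (2 * 6.022e23 * (1.602e-19)^2 * 1688.4))
kappa^-1 = 0.228 nm

0.228


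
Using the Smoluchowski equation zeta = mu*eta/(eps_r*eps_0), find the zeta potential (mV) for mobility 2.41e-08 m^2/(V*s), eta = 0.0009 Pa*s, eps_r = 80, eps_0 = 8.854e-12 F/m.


Smoluchowski equation: zeta = mu * eta / (eps_r * eps_0)
zeta = 2.41e-08 * 0.0009 / (80 * 8.854e-12)
zeta = 0.030622 V = 30.62 mV

30.62


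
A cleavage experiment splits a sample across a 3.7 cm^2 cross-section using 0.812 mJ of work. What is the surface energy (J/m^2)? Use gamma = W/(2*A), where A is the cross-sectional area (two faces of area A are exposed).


Convert: A = 3.7 cm^2 = 0.00037 m^2, W = 0.812 mJ = 0.000812 J
Cleaving exposes two faces of area A, so total new surface = 2*A and gamma = W / (2*A)
gamma = 0.000812 / (2 * 0.00037)
gamma = 1.097 J/m^2

1.097


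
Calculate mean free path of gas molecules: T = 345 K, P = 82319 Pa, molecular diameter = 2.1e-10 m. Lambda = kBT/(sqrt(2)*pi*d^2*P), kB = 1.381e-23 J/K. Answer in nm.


Mean free path: lambda = kB*T / (sqrt(2) * pi * d^2 * P)
lambda = 1.381e-23 * 345 / (sqrt(2) * pi * (2.1e-10)^2 * 82319)
lambda = 2.95399e-07 m
lambda = 295.4 nm

295.4


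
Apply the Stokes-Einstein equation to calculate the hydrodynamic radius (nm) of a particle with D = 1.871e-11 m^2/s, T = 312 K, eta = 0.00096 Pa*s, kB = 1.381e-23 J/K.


Stokes-Einstein: R = kB*T / (6*pi*eta*D)
R = 1.381e-23 * 312 / (6 * pi * 0.00096 * 1.871e-11)
R = 1.27263e-08 m = 12.73 nm

12.73


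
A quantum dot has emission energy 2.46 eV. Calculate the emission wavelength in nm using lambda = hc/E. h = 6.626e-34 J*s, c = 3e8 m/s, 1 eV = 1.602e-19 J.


Convert energy: E = 2.46 eV = 2.46 * 1.602e-19 = 3.94092e-19 J
lambda = h*c / E = 6.626e-34 * 3e8 / 3.94092e-19
lambda = 5.044e-07 m = 504.4 nm

504.4


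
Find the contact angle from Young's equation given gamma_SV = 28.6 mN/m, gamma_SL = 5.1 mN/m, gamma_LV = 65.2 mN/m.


cos(theta) = (gamma_SV - gamma_SL) / gamma_LV
cos(theta) = (28.6 - 5.1) / 65.2
cos(theta) = 0.360429
theta = arccos(0.360429) = 68.87 degrees

68.87


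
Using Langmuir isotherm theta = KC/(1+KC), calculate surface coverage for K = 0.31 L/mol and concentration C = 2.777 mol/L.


Langmuir isotherm: theta = K*C / (1 + K*C)
K*C = 0.31 * 2.777 = 0.86087
theta = 0.86087 / (1 + 0.86087) = 0.86087 / 1.86087
theta = 0.4626

0.4626


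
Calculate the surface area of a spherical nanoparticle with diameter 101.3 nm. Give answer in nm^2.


Radius r = 101.3/2 = 50.65 nm
Surface area SA = 4 * pi * r^2
SA = 4 * pi * (50.65)^2
SA = 32238.05 nm^2

32238.05


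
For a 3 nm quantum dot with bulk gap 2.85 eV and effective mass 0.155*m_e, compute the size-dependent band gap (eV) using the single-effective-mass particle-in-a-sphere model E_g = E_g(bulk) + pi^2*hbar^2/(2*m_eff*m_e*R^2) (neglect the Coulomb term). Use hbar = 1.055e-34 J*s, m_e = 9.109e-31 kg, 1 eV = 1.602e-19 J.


Radius R = 3/2 nm = 1.5e-09 m
Confinement energy dE = pi^2 * hbar^2 / (2 * m_eff * m_e * R^2)
dE = pi^2 * (1.055e-34)^2 / (2 * 0.155 * 9.109e-31 * (1.5e-09)^2) J, divided by 1.602e-19 J/eV
dE = 1.0793 eV
Total band gap = E_g(bulk) + dE = 2.85 + 1.0793 = 3.9293 eV

3.9293


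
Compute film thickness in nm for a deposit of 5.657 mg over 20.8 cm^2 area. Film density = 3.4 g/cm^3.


Convert: m = 5.657 mg = 5.6570e-06 kg, A = 20.8 cm^2 = 2.0800e-03 m^2, rho = 3.4 g/cm^3 = 3400 kg/m^3
t = m / (A * rho)
t = 5.6570e-06 / (2.0800e-03 * 3400)
t = 7.9992e-07 m = 799.9 nm

799.9


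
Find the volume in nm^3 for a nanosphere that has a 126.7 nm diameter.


Radius r = 126.7/2 = 63.35 nm
Volume V = (4/3) * pi * r^3
V = (4/3) * pi * (63.35)^3
V = 1064948.16 nm^3

1064948.16


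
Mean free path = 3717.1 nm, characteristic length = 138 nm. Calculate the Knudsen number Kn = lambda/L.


Knudsen number Kn = lambda / L
Kn = 3717.1 / 138
Kn = 26.9355

26.9355


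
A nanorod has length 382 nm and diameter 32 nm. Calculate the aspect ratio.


Aspect ratio AR = length / diameter
AR = 382 / 32
AR = 11.94

11.94


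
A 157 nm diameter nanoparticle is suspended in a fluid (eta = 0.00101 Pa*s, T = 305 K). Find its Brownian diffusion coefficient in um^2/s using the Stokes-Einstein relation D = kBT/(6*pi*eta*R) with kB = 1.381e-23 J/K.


Radius R = 157/2 = 78.5 nm = 7.85e-08 m
D = kB*T / (6*pi*eta*R)
D = 1.381e-23 * 305 / (6 * pi * 0.00101 * 7.85e-08)
D = 2.81839e-12 m^2/s = 2.818 um^2/s

2.818


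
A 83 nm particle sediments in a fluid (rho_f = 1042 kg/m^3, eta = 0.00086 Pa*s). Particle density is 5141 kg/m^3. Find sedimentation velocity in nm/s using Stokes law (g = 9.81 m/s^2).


Radius R = 83/2 nm = 4.15e-08 m
Density difference = 5141 - 1042 = 4099 kg/m^3
v = 2 * R^2 * (rho_p - rho_f) * g / (9 * eta)
v = 2 * (4.15e-08)^2 * 4099 * 9.81 / (9 * 0.00086)
v = 1.7895e-08 m/s = 17.895 nm/s

17.895


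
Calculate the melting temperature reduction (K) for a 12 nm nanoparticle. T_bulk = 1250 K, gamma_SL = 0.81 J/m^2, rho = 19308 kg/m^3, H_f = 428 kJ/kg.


Radius R = 12/2 = 6 nm = 6e-09 m
Convert H_f = 428 kJ/kg = 428000 J/kg
dT = 2 * gamma_SL * T_bulk / (rho * H_f * R)
dT = 2 * 0.81 * 1250 / (19308 * 428000 * 6e-09)
dT = 40.8 K

40.8


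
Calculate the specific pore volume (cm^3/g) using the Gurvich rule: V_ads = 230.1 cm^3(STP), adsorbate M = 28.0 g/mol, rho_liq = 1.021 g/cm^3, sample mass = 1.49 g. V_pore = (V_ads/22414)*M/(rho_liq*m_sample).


Moles adsorbed n = V_ads / 22414 = 230.1 / 22414 = 1.026591e-02 mol
Liquid volume V_liq = n * M / rho_liq = 1.026591e-02 * 28.0 / 1.021 = 0.28153 cm^3
Specific pore volume V_pore = V_liq / m_sample = 0.28153 / 1.49
V_pore = 0.1889 cm^3/g

0.1889


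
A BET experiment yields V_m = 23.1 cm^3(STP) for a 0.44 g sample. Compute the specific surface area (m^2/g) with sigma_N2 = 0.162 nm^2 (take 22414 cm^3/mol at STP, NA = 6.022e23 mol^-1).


Number of moles in monolayer = V_m / 22414 = 23.1 / 22414 = 0.00103061
Number of molecules = moles * NA = 0.00103061 * 6.022e23
SA = molecules * sigma / mass
SA = (23.1 / 22414) * 6.022e23 * 0.162e-18 / 0.44
SA = 228.5 m^2/g

228.5


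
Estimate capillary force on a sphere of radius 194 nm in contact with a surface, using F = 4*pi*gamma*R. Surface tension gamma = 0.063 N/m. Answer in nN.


Convert radius: R = 194 nm = 1.94e-07 m
F = 4 * pi * gamma * R
F = 4 * pi * 0.063 * 1.94e-07
F = 1.53586e-07 N = 153.5862 nN

153.5862


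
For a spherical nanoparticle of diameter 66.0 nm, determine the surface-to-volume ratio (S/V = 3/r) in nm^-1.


Radius r = 66.0/2 = 33 nm
S/V = 3 / r = 3 / 33
S/V = 0.0909 nm^-1

0.0909


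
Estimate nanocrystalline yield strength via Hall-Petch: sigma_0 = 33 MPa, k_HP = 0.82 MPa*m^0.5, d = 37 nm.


d = 37 nm = 3.7e-08 m
sqrt(d) = 0.0001923538
Hall-Petch contribution = k / sqrt(d) = 0.82 / 0.0001923538 = 4263.0 MPa
sigma = sigma_0 + k/sqrt(d) = 33 + 4263.0 = 4296.0 MPa

4296.0


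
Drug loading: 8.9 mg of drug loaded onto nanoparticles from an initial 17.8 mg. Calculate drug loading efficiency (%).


Drug loading efficiency = (drug loaded / drug initial) * 100
DLE = 8.9 / 17.8 * 100
DLE = 0.5 * 100
DLE = 50.0%

50.0


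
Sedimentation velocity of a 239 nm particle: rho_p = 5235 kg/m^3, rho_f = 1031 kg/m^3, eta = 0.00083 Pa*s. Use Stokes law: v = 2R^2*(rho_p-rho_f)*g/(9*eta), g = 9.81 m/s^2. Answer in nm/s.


Radius R = 239/2 nm = 1.195e-07 m
Density difference = 5235 - 1031 = 4204 kg/m^3
v = 2 * R^2 * (rho_p - rho_f) * g / (9 * eta)
v = 2 * (1.195e-07)^2 * 4204 * 9.81 / (9 * 0.00083)
v = 1.5768e-07 m/s = 157.6801 nm/s

157.6801


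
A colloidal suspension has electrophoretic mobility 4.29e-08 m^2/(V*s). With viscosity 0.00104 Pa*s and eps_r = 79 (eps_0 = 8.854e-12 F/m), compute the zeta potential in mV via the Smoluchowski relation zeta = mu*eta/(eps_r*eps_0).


Smoluchowski equation: zeta = mu * eta / (eps_r * eps_0)
zeta = 4.29e-08 * 0.00104 / (79 * 8.854e-12)
zeta = 0.063786 V = 63.79 mV

63.79


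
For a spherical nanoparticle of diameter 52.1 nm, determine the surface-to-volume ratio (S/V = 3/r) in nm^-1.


Radius r = 52.1/2 = 26.05 nm
S/V = 3 / r = 3 / 26.05
S/V = 0.1152 nm^-1

0.1152


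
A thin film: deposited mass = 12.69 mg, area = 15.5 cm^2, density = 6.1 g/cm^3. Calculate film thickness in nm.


Convert: m = 12.69 mg = 1.2690e-05 kg, A = 15.5 cm^2 = 1.5500e-03 m^2, rho = 6.1 g/cm^3 = 6100 kg/m^3
t = m / (A * rho)
t = 1.2690e-05 / (1.5500e-03 * 6100)
t = 1.3421e-06 m = 1342.1 nm

1342.1


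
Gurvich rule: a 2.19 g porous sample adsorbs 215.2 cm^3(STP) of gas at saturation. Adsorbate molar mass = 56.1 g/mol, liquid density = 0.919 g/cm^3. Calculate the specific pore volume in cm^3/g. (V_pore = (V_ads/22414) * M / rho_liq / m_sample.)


Moles adsorbed n = V_ads / 22414 = 215.2 / 22414 = 9.601142e-03 mol
Liquid volume V_liq = n * M / rho_liq = 9.601142e-03 * 56.1 / 0.919 = 0.58610 cm^3
Specific pore volume V_pore = V_liq / m_sample = 0.58610 / 2.19
V_pore = 0.2676 cm^3/g

0.2676


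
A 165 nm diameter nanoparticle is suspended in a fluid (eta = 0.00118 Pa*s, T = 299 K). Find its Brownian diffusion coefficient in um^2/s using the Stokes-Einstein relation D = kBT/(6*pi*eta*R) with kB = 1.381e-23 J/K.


Radius R = 165/2 = 82.5 nm = 8.25e-08 m
D = kB*T / (6*pi*eta*R)
D = 1.381e-23 * 299 / (6 * pi * 0.00118 * 8.25e-08)
D = 2.25023e-12 m^2/s = 2.25 um^2/s

2.25


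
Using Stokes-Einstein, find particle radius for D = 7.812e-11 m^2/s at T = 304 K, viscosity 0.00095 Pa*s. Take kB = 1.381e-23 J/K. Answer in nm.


Stokes-Einstein: R = kB*T / (6*pi*eta*D)
R = 1.381e-23 * 304 / (6 * pi * 0.00095 * 7.812e-11)
R = 3.0011e-09 m = 3.0 nm

3.0


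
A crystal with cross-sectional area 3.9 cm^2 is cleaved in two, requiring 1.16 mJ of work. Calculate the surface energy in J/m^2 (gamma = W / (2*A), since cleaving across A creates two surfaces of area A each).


Convert: A = 3.9 cm^2 = 0.00039 m^2, W = 1.16 mJ = 0.00116 J
Cleaving exposes two faces of area A, so total new surface = 2*A and gamma = W / (2*A)
gamma = 0.00116 / (2 * 0.00039)
gamma = 1.487 J/m^2

1.487


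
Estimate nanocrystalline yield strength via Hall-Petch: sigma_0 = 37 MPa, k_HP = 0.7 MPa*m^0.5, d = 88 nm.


d = 88 nm = 8.8e-08 m
sqrt(d) = 0.0002966479
Hall-Petch contribution = k / sqrt(d) = 0.7 / 0.0002966479 = 2359.7 MPa
sigma = sigma_0 + k/sqrt(d) = 37 + 2359.7 = 2396.7 MPa

2396.7


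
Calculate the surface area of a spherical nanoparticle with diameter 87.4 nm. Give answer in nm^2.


Radius r = 87.4/2 = 43.7 nm
Surface area SA = 4 * pi * r^2
SA = 4 * pi * (43.7)^2
SA = 23997.87 nm^2

23997.87


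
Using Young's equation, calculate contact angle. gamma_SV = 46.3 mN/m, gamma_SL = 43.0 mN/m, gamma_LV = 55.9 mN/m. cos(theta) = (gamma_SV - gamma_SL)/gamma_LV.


cos(theta) = (gamma_SV - gamma_SL) / gamma_LV
cos(theta) = (46.3 - 43.0) / 55.9
cos(theta) = 0.059034
theta = arccos(0.059034) = 86.62 degrees

86.62


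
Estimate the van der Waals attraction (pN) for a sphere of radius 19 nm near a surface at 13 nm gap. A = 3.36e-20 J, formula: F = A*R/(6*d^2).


Convert to SI: R = 19 nm = 1.9e-08 m, d = 13 nm = 1.3e-08 m
F = A * R / (6 * d^2)
F = 3.36e-20 * 1.9e-08 / (6 * (1.3e-08)^2)
F = 6.29586e-13 N = 0.63 pN

0.63


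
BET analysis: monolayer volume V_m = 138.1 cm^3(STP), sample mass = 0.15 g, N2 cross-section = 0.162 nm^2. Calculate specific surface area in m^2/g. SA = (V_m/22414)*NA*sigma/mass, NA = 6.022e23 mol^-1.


Number of moles in monolayer = V_m / 22414 = 138.1 / 22414 = 0.00616133
Number of molecules = moles * NA = 0.00616133 * 6.022e23
SA = molecules * sigma / mass
SA = (138.1 / 22414) * 6.022e23 * 0.162e-18 / 0.15
SA = 4007.2 m^2/g

4007.2


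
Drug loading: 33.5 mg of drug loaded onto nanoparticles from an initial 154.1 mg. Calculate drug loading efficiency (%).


Drug loading efficiency = (drug loaded / drug initial) * 100
DLE = 33.5 / 154.1 * 100
DLE = 0.2174 * 100
DLE = 21.74%

21.74


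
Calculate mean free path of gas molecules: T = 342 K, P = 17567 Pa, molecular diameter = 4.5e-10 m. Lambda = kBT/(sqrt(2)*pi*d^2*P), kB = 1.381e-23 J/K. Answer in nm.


Mean free path: lambda = kB*T / (sqrt(2) * pi * d^2 * P)
lambda = 1.381e-23 * 342 / (sqrt(2) * pi * (4.5e-10)^2 * 17567)
lambda = 2.98836e-07 m
lambda = 298.84 nm

298.84


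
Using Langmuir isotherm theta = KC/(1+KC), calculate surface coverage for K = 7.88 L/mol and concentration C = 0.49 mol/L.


Langmuir isotherm: theta = K*C / (1 + K*C)
K*C = 7.88 * 0.49 = 3.8612
theta = 3.8612 / (1 + 3.8612) = 3.8612 / 4.8612
theta = 0.7943

0.7943


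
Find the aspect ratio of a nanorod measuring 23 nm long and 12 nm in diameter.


Aspect ratio AR = length / diameter
AR = 23 / 12
AR = 1.92

1.92


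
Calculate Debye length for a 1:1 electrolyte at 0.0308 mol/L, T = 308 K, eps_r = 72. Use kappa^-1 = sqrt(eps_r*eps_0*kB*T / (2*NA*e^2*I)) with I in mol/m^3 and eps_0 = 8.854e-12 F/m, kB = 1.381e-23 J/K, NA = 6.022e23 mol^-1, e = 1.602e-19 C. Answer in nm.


Ionic strength I = 0.0308 * 1^2 * 1000 = 30.8 mol/m^3
kappa^-1 = sqrt(72 * 8.854e-12 * 1.381e-23 * 308 / (2 * 6.022e23 * (1.602e-19)^2 * 30.8))
kappa^-1 = 1.688 nm

1.688


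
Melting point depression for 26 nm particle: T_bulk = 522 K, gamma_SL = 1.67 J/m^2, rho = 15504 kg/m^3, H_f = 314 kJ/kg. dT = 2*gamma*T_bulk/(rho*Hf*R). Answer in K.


Radius R = 26/2 = 13 nm = 1.3e-08 m
Convert H_f = 314 kJ/kg = 314000 J/kg
dT = 2 * gamma_SL * T_bulk / (rho * H_f * R)
dT = 2 * 1.67 * 522 / (15504 * 314000 * 1.3e-08)
dT = 27.5 K

27.5


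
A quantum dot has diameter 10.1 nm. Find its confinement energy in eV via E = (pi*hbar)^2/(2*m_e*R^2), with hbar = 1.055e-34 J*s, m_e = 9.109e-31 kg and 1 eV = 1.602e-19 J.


Radius R = 10.1/2 = 5.05 nm = 5.05e-09 m
E = (pi * 1.055e-34)^2 / (2 * 9.109e-31 * (5.05e-09)^2)
E(J) = 2.3644e-21
E = E(J) / 1.602e-19 = 0.0148 eV

0.0148


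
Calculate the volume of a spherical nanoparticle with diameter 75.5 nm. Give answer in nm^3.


Radius r = 75.5/2 = 37.75 nm
Volume V = (4/3) * pi * r^3
V = (4/3) * pi * (37.75)^3
V = 225340.62 nm^3

225340.62
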